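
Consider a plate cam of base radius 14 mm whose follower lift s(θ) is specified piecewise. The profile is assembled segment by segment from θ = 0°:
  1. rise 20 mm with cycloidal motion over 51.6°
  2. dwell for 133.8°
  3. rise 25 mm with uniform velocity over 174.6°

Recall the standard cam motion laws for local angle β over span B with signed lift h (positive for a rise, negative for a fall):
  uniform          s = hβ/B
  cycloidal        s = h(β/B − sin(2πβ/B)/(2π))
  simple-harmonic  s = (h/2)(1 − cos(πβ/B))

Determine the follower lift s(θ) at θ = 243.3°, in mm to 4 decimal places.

seg 1 [0°–51.6°] cycloidal, h=20: full span → s += 20 → s = 20.0000
seg 2 [51.6°–185.4°] dwell: s stays 20.0000
seg 3 [185.4°–360°] uniform, h=25: θ=243.3° here. β=57.9, B=174.6. 25·57.9/174.6 = 8.2904 → s = 28.2904

28.2904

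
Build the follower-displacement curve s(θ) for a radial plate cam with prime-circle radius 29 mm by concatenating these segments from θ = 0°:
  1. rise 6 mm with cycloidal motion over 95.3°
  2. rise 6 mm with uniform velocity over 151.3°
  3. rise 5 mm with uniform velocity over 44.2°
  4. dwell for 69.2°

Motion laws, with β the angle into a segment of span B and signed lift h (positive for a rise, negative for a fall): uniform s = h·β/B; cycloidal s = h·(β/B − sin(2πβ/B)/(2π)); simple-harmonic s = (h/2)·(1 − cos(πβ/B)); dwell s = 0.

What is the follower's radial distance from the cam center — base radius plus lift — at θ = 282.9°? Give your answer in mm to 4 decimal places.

seg 1 [0°–95.3°] cycloidal, h=6: full span → s += 6 → s = 6.0000
seg 2 [95.3°–246.6°] uniform, h=6: full span → s += 6 → s = 12.0000
seg 3 [246.6°–290.8°] uniform, h=5: θ=282.9° here. β=36.3, B=44.2. 5·36.3/44.2 = 4.1063 → s = 16.1063
radial distance = base radius + s = 29 + 16.1063 = 45.1063

45.1063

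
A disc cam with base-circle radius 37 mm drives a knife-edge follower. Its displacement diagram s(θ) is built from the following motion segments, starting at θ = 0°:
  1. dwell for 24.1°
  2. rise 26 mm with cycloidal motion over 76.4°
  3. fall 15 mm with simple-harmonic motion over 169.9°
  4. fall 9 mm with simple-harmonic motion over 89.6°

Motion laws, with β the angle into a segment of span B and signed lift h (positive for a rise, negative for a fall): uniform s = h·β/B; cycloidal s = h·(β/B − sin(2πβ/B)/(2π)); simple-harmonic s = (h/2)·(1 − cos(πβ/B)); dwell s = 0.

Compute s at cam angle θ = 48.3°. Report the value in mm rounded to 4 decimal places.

seg 1 [0°–24.1°] dwell: s stays 0.0000
seg 2 [24.1°–100.5°] cycloidal, h=26: θ=48.3° here. β=24.2, B=76.4. 26·(0.3168 − sin(2π·0.3168)/(2π)) = 4.4562 → s = 4.4562

4.4562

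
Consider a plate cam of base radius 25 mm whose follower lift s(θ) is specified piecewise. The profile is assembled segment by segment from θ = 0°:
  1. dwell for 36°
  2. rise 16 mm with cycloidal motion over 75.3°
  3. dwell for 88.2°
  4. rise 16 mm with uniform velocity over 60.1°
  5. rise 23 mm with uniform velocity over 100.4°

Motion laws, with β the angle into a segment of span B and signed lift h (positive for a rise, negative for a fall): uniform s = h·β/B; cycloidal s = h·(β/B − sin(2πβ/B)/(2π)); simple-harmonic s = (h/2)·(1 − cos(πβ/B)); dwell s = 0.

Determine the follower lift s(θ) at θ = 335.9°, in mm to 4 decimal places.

seg 1 [0°–36°] dwell: s stays 0.0000
seg 2 [36°–111.3°] cycloidal, h=16: full span → s += 16 → s = 16.0000
seg 3 [111.3°–199.5°] dwell: s stays 16.0000
seg 4 [199.5°–259.6°] uniform, h=16: full span → s += 16 → s = 32.0000
seg 5 [259.6°–360°] uniform, h=23: θ=335.9° here. β=76.3, B=100.4. 23·76.3/100.4 = 17.4791 → s = 49.4791

49.4791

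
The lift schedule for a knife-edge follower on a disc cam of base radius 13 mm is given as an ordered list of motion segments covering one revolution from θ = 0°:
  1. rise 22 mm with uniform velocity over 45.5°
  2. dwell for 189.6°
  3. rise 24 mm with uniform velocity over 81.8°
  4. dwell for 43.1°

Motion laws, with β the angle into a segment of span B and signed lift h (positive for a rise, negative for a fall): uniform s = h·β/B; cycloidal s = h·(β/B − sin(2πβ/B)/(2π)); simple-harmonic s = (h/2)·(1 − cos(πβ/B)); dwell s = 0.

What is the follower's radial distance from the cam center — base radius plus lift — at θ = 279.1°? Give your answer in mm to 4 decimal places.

seg 1 [0°–45.5°] uniform, h=22: full span → s += 22 → s = 22.0000
seg 2 [45.5°–235.1°] dwell: s stays 22.0000
seg 3 [235.1°–316.9°] uniform, h=24: θ=279.1° here. β=44, B=81.8. 24·44/81.8 = 12.9095 → s = 34.9095
radial distance = base radius + s = 13 + 34.9095 = 47.9095

47.9095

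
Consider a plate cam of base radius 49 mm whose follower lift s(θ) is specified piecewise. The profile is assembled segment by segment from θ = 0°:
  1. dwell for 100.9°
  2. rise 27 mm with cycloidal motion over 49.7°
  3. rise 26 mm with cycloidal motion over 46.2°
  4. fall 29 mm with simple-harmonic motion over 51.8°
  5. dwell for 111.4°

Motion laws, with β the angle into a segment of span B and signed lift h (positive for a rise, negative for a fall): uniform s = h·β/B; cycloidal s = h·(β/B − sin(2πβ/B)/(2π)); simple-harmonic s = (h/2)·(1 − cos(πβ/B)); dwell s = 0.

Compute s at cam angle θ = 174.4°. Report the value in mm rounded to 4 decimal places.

seg 1 [0°–100.9°] dwell: s stays 0.0000
seg 2 [100.9°–150.6°] cycloidal, h=27: full span → s += 27 → s = 27.0000
seg 3 [150.6°–196.8°] cycloidal, h=26: θ=174.4° here. β=23.8, B=46.2. 26·(0.5152 − sin(2π·0.5152)/(2π)) = 13.7873 → s = 40.7873

40.7873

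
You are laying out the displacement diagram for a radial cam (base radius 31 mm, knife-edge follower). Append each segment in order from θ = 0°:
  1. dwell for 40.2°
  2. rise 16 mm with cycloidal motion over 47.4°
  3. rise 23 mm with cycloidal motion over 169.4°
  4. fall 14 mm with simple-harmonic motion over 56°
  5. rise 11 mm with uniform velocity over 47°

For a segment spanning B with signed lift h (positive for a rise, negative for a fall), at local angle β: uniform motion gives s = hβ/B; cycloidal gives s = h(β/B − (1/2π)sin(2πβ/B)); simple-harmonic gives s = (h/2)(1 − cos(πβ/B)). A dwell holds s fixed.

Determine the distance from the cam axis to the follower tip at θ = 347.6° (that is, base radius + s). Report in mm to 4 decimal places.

seg 1 [0°–40.2°] dwell: s stays 0.0000
seg 2 [40.2°–87.6°] cycloidal, h=16: full span → s += 16 → s = 16.0000
seg 3 [87.6°–257°] cycloidal, h=23: full span → s += 23 → s = 39.0000
seg 4 [257°–313°] simple-harmonic, h=-14: full span → s += -14 → s = 25.0000
seg 5 [313°–360°] uniform, h=11: θ=347.6° here. β=34.6, B=47. 11·34.6/47 = 8.0979 → s = 33.0979
radial distance = base radius + s = 31 + 33.0979 = 64.0979

64.0979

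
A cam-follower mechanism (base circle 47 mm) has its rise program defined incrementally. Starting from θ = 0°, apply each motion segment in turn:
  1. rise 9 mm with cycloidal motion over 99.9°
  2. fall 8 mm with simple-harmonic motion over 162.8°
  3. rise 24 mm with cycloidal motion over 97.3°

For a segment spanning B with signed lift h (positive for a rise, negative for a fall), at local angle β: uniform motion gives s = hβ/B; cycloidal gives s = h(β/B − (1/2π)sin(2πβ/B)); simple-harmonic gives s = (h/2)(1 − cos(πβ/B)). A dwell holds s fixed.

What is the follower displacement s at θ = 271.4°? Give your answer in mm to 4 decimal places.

seg 1 [0°–99.9°] cycloidal, h=9: full span → s += 9 → s = 9.0000
seg 2 [99.9°–262.7°] simple-harmonic, h=-8: full span → s += -8 → s = 1.0000
seg 3 [262.7°–360°] cycloidal, h=24: θ=271.4° here. β=8.7, B=97.3. 24·(0.0894 − sin(2π·0.0894)/(2π)) = 0.1111 → s = 1.1111

1.1111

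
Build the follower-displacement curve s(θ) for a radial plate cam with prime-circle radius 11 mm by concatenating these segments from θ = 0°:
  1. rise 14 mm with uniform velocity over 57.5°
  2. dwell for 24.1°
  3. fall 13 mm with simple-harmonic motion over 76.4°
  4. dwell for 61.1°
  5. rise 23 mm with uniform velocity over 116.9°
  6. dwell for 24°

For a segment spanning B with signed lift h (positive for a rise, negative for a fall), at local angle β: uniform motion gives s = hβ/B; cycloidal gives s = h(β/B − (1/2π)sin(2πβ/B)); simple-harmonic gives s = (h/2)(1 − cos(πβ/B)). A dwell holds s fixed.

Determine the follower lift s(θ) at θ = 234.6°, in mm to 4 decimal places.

seg 1 [0°–57.5°] uniform, h=14: full span → s += 14 → s = 14.0000
seg 2 [57.5°–81.6°] dwell: s stays 14.0000
seg 3 [81.6°–158°] simple-harmonic, h=-13: full span → s += -13 → s = 1.0000
seg 4 [158°–219.1°] dwell: s stays 1.0000
seg 5 [219.1°–336°] uniform, h=23: θ=234.6° here. β=15.5, B=116.9. 23·15.5/116.9 = 3.0496 → s = 4.0496

4.0496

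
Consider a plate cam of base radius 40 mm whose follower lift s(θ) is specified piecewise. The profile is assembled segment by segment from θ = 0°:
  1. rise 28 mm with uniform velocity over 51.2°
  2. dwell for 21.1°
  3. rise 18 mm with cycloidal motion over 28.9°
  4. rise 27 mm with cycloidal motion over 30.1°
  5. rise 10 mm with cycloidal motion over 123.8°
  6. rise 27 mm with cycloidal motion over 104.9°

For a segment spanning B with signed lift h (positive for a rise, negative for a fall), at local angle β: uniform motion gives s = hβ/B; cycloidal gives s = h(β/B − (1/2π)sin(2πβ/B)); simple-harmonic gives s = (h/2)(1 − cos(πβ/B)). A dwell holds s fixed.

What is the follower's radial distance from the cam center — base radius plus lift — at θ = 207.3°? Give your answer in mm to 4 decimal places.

seg 1 [0°–51.2°] uniform, h=28: full span → s += 28 → s = 28.0000
seg 2 [51.2°–72.3°] dwell: s stays 28.0000
seg 3 [72.3°–101.2°] cycloidal, h=18: full span → s += 18 → s = 46.0000
seg 4 [101.2°–131.3°] cycloidal, h=27: full span → s += 27 → s = 73.0000
seg 5 [131.3°–255.1°] cycloidal, h=10: θ=207.3° here. β=76, B=123.8. 10·(0.6139 − sin(2π·0.6139)/(2π)) = 7.1831 → s = 80.1831
radial distance = base radius + s = 40 + 80.1831 = 120.1831

120.1831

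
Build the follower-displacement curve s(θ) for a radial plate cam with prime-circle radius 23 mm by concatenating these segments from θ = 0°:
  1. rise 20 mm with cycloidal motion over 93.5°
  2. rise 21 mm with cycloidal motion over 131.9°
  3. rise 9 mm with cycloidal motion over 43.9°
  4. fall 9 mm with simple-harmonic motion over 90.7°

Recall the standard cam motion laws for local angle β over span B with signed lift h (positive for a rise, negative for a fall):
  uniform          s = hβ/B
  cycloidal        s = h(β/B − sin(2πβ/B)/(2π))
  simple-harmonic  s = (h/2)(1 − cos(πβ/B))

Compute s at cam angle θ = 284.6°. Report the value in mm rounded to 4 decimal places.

seg 1 [0°–93.5°] cycloidal, h=20: full span → s += 20 → s = 20.0000
seg 2 [93.5°–225.4°] cycloidal, h=21: full span → s += 21 → s = 41.0000
seg 3 [225.4°–269.3°] cycloidal, h=9: full span → s += 9 → s = 50.0000
seg 4 [269.3°–360°] simple-harmonic, h=-9: θ=284.6° here. β=15.3, B=90.7. -9/2·(1 − cos(π·0.1687)) = -0.6173 → s = 49.3827

49.3827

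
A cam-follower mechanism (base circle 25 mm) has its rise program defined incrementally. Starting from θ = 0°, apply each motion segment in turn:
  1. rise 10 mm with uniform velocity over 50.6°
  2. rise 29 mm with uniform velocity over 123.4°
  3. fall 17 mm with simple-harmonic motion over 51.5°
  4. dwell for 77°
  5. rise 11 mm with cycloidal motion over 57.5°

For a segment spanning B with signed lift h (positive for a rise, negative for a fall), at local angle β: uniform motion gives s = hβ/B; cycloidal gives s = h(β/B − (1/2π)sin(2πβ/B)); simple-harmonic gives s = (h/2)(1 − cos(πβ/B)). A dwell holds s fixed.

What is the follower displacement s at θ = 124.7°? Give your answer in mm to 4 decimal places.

seg 1 [0°–50.6°] uniform, h=10: full span → s += 10 → s = 10.0000
seg 2 [50.6°–174°] uniform, h=29: θ=124.7° here. β=74.1, B=123.4. 29·74.1/123.4 = 17.4141 → s = 27.4141

27.4141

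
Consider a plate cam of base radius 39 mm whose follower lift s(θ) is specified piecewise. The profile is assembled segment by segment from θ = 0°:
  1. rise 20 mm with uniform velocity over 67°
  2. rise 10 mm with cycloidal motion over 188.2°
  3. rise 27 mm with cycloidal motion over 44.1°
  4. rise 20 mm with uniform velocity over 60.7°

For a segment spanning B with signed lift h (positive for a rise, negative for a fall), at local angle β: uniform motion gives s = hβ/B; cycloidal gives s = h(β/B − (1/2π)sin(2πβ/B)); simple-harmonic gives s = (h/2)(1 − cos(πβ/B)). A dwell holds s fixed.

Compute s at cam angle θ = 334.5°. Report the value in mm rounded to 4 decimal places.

seg 1 [0°–67°] uniform, h=20: full span → s += 20 → s = 20.0000
seg 2 [67°–255.2°] cycloidal, h=10: full span → s += 10 → s = 30.0000
seg 3 [255.2°–299.3°] cycloidal, h=27: full span → s += 27 → s = 57.0000
seg 4 [299.3°–360°] uniform, h=20: θ=334.5° here. β=35.2, B=60.7. 20·35.2/60.7 = 11.5980 → s = 68.5980

68.5980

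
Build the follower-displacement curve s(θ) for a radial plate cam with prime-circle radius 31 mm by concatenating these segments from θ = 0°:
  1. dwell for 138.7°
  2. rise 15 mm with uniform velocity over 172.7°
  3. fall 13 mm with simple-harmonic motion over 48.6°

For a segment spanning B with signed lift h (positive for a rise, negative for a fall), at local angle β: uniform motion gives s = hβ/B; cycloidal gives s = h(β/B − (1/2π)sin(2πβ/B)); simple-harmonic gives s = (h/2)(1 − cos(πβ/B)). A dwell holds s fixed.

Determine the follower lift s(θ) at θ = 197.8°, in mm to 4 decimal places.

seg 1 [0°–138.7°] dwell: s stays 0.0000
seg 2 [138.7°–311.4°] uniform, h=15: θ=197.8° here. β=59.1, B=172.7. 15·59.1/172.7 = 5.1332 → s = 5.1332

5.1332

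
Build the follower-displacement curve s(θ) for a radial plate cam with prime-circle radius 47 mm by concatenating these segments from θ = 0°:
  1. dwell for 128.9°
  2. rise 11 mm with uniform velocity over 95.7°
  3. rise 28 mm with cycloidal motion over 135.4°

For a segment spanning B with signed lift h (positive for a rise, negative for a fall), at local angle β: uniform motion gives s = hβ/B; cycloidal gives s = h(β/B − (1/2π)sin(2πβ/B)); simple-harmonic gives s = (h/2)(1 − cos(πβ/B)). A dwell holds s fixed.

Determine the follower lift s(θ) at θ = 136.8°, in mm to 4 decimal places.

seg 1 [0°–128.9°] dwell: s stays 0.0000
seg 2 [128.9°–224.6°] uniform, h=11: θ=136.8° here. β=7.9, B=95.7. 11·7.9/95.7 = 0.9080 → s = 0.9080

0.9080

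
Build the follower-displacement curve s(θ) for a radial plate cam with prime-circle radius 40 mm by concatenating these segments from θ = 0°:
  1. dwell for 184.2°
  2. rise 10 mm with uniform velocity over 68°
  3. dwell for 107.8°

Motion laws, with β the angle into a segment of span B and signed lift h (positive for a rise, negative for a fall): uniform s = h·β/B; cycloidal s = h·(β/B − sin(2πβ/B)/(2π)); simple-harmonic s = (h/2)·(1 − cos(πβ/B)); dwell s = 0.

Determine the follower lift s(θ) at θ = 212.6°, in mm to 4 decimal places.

seg 1 [0°–184.2°] dwell: s stays 0.0000
seg 2 [184.2°–252.2°] uniform, h=10: θ=212.6° here. β=28.4, B=68. 10·28.4/68 = 4.1765 → s = 4.1765

4.1765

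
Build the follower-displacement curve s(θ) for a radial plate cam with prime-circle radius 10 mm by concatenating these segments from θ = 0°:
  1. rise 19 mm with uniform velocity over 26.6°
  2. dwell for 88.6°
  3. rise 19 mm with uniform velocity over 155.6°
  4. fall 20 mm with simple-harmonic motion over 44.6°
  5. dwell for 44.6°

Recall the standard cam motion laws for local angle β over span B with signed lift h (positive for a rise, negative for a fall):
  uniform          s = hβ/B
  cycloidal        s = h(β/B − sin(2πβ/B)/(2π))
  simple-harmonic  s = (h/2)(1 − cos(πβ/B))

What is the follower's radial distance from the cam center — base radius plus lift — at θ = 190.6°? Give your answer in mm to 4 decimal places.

seg 1 [0°–26.6°] uniform, h=19: full span → s += 19 → s = 19.0000
seg 2 [26.6°–115.2°] dwell: s stays 19.0000
seg 3 [115.2°–270.8°] uniform, h=19: θ=190.6° here. β=75.4, B=155.6. 19·75.4/155.6 = 9.2069 → s = 28.2069
radial distance = base radius + s = 10 + 28.2069 = 38.2069

38.2069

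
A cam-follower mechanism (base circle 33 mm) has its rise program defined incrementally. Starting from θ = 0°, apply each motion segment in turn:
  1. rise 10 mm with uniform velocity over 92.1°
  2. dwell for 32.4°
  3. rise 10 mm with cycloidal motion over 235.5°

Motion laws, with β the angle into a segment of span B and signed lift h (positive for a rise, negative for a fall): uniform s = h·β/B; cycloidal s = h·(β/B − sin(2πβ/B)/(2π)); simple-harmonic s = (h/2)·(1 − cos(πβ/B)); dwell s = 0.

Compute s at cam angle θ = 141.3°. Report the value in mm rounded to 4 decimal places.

seg 1 [0°–92.1°] uniform, h=10: full span → s += 10 → s = 10.0000
seg 2 [92.1°–124.5°] dwell: s stays 10.0000
seg 3 [124.5°–360°] cycloidal, h=10: θ=141.3° here. β=16.8, B=235.5. 10·(0.0713 − sin(2π·0.0713)/(2π)) = 0.0236 → s = 10.0236

10.0236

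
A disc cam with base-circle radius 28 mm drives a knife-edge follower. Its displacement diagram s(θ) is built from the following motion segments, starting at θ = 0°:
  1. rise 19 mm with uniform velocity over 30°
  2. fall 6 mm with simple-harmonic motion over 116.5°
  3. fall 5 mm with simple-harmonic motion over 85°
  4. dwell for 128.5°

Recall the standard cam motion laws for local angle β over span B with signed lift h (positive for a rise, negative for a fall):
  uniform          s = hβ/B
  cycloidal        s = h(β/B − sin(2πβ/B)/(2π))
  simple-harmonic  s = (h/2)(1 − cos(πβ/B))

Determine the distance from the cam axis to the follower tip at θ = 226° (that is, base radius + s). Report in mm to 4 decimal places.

seg 1 [0°–30°] uniform, h=19: full span → s += 19 → s = 19.0000
seg 2 [30°–146.5°] simple-harmonic, h=-6: full span → s += -6 → s = 13.0000
seg 3 [146.5°–231.5°] simple-harmonic, h=-5: θ=226° here. β=79.5, B=85. -5/2·(1 − cos(π·0.9353)) = -4.9485 → s = 8.0515
radial distance = base radius + s = 28 + 8.0515 = 36.0515

36.0515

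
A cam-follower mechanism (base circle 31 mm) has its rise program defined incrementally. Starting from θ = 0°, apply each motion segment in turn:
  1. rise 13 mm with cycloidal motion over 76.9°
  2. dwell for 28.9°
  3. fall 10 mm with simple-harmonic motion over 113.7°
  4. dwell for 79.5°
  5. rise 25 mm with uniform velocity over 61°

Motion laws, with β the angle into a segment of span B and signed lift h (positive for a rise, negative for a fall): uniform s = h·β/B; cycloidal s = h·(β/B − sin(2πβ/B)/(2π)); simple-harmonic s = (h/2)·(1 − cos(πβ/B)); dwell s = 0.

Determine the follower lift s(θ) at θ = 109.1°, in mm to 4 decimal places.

seg 1 [0°–76.9°] cycloidal, h=13: full span → s += 13 → s = 13.0000
seg 2 [76.9°–105.8°] dwell: s stays 13.0000
seg 3 [105.8°–219.5°] simple-harmonic, h=-10: θ=109.1° here. β=3.3, B=113.7. -10/2·(1 − cos(π·0.0290)) = -0.0208 → s = 12.9792

12.9792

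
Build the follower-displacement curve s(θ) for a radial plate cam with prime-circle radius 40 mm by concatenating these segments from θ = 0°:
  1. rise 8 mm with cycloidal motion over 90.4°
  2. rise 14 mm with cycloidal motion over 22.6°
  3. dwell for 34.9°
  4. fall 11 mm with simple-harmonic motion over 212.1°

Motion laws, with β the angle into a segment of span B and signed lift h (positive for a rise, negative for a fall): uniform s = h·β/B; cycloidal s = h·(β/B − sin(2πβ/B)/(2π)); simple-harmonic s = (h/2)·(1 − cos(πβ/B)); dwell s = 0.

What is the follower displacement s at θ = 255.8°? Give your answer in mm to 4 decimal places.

seg 1 [0°–90.4°] cycloidal, h=8: full span → s += 8 → s = 8.0000
seg 2 [90.4°–113°] cycloidal, h=14: full span → s += 14 → s = 22.0000
seg 3 [113°–147.9°] dwell: s stays 22.0000
seg 4 [147.9°–360°] simple-harmonic, h=-11: θ=255.8° here. β=107.9, B=212.1. -11/2·(1 − cos(π·0.5087)) = -5.6507 → s = 16.3493

16.3493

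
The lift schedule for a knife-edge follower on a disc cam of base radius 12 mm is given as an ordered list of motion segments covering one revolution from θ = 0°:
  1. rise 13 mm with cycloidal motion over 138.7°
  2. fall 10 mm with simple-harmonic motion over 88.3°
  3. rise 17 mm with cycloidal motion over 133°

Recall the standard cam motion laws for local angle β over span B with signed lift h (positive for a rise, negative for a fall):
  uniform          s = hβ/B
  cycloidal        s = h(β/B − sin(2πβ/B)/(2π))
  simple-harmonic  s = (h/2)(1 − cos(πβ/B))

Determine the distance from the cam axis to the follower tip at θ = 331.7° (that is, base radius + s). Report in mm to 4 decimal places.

seg 1 [0°–138.7°] cycloidal, h=13: full span → s += 13 → s = 13.0000
seg 2 [138.7°–227°] simple-harmonic, h=-10: full span → s += -10 → s = 3.0000
seg 3 [227°–360°] cycloidal, h=17: θ=331.7° here. β=104.7, B=133. 17·(0.7872 − sin(2π·0.7872)/(2π)) = 16.0147 → s = 19.0147
radial distance = base radius + s = 12 + 19.0147 = 31.0147

31.0147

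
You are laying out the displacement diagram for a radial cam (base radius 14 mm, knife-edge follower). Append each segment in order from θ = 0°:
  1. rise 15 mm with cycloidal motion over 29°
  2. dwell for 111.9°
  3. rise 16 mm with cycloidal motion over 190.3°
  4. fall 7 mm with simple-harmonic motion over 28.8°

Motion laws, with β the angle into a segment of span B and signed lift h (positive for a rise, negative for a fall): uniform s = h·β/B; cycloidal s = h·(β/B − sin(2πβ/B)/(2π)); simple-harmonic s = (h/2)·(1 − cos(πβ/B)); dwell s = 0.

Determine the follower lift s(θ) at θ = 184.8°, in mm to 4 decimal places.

seg 1 [0°–29°] cycloidal, h=15: full span → s += 15 → s = 15.0000
seg 2 [29°–140.9°] dwell: s stays 15.0000
seg 3 [140.9°–331.2°] cycloidal, h=16: θ=184.8° here. β=43.9, B=190.3. 16·(0.2307 − sin(2π·0.2307)/(2π)) = 1.1633 → s = 16.1633

16.1633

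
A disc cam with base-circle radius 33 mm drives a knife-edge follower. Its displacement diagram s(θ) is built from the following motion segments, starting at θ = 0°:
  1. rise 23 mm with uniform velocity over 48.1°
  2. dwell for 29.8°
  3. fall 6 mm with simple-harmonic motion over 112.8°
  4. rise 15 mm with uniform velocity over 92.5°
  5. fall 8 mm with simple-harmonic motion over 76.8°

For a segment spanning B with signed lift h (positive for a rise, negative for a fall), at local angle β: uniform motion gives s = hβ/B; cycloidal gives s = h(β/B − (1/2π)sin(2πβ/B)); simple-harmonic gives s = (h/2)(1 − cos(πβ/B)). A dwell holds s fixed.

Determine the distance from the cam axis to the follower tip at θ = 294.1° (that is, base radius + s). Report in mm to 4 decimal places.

seg 1 [0°–48.1°] uniform, h=23: full span → s += 23 → s = 23.0000
seg 2 [48.1°–77.9°] dwell: s stays 23.0000
seg 3 [77.9°–190.7°] simple-harmonic, h=-6: full span → s += -6 → s = 17.0000
seg 4 [190.7°–283.2°] uniform, h=15: full span → s += 15 → s = 32.0000
seg 5 [283.2°–360°] simple-harmonic, h=-8: θ=294.1° here. β=10.9, B=76.8. -8/2·(1 − cos(π·0.1419)) = -0.3911 → s = 31.6089
radial distance = base radius + s = 33 + 31.6089 = 64.6089

64.6089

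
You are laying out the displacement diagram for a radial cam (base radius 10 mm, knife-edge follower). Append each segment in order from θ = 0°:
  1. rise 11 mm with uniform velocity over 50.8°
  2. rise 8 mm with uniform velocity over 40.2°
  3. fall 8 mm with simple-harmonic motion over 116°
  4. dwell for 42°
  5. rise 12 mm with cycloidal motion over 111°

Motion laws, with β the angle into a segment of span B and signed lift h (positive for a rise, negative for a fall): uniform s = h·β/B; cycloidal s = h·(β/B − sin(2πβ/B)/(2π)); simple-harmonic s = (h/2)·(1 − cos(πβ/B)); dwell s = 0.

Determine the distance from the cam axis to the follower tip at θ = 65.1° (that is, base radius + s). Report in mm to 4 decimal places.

seg 1 [0°–50.8°] uniform, h=11: full span → s += 11 → s = 11.0000
seg 2 [50.8°–91°] uniform, h=8: θ=65.1° here. β=14.3, B=40.2. 8·14.3/40.2 = 2.8458 → s = 13.8458
radial distance = base radius + s = 10 + 13.8458 = 23.8458

23.8458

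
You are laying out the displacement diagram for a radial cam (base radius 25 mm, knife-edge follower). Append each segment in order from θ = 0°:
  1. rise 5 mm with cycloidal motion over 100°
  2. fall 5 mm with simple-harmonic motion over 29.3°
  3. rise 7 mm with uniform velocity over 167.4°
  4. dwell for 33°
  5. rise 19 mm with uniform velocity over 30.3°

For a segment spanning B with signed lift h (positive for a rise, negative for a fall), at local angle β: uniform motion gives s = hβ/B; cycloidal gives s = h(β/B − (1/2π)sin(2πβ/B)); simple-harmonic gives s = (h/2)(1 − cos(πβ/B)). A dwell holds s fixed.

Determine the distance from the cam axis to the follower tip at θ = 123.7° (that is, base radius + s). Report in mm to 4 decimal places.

seg 1 [0°–100°] cycloidal, h=5: full span → s += 5 → s = 5.0000
seg 2 [100°–129.3°] simple-harmonic, h=-5: θ=123.7° here. β=23.7, B=29.3. -5/2·(1 − cos(π·0.8089)) = -4.5627 → s = 0.4373
radial distance = base radius + s = 25 + 0.4373 = 25.4373

25.4373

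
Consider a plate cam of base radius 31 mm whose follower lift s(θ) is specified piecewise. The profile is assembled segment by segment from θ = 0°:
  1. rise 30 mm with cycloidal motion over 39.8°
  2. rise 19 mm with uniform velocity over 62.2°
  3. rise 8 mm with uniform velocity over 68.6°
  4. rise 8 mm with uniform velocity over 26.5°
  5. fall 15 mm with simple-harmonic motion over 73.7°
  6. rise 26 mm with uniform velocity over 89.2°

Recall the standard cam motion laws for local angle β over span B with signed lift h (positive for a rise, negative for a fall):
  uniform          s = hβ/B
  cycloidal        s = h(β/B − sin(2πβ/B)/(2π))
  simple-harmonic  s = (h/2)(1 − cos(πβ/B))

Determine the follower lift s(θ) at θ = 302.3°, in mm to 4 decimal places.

seg 1 [0°–39.8°] cycloidal, h=30: full span → s += 30 → s = 30.0000
seg 2 [39.8°–102°] uniform, h=19: full span → s += 19 → s = 49.0000
seg 3 [102°–170.6°] uniform, h=8: full span → s += 8 → s = 57.0000
seg 4 [170.6°–197.1°] uniform, h=8: full span → s += 8 → s = 65.0000
seg 5 [197.1°–270.8°] simple-harmonic, h=-15: full span → s += -15 → s = 50.0000
seg 6 [270.8°–360°] uniform, h=26: θ=302.3° here. β=31.5, B=89.2. 26·31.5/89.2 = 9.1816 → s = 59.1816

59.1816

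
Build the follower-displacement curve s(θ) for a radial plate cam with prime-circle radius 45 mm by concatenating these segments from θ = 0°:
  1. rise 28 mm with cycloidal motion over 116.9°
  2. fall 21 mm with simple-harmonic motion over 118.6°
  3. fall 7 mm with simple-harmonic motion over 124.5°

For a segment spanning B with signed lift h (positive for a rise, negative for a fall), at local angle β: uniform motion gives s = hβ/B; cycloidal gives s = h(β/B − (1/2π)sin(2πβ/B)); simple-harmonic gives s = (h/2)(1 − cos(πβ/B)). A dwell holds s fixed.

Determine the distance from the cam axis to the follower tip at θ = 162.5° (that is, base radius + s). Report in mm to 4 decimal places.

seg 1 [0°–116.9°] cycloidal, h=28: full span → s += 28 → s = 28.0000
seg 2 [116.9°–235.5°] simple-harmonic, h=-21: θ=162.5° here. β=45.6, B=118.6. -21/2·(1 − cos(π·0.3845)) = -6.7726 → s = 21.2274
radial distance = base radius + s = 45 + 21.2274 = 66.2274

66.2274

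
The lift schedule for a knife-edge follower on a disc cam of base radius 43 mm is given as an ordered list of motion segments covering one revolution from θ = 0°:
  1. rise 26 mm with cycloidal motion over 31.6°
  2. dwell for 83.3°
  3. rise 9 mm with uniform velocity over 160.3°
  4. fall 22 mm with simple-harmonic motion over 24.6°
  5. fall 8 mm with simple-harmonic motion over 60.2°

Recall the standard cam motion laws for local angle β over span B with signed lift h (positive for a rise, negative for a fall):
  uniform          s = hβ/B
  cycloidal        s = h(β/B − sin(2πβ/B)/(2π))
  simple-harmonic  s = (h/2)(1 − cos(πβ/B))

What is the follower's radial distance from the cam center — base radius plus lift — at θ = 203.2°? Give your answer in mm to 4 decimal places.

seg 1 [0°–31.6°] cycloidal, h=26: full span → s += 26 → s = 26.0000
seg 2 [31.6°–114.9°] dwell: s stays 26.0000
seg 3 [114.9°–275.2°] uniform, h=9: θ=203.2° here. β=88.3, B=160.3. 9·88.3/160.3 = 4.9576 → s = 30.9576
radial distance = base radius + s = 43 + 30.9576 = 73.9576

73.9576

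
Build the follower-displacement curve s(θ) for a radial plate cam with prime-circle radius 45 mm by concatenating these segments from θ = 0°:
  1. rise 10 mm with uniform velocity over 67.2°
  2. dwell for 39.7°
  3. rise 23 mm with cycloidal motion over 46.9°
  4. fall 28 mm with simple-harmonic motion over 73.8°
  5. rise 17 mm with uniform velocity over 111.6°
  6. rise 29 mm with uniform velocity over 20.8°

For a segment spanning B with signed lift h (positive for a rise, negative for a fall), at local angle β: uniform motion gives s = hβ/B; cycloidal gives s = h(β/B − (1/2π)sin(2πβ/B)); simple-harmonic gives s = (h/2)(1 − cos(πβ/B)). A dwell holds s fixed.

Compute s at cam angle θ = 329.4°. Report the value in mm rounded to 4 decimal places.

seg 1 [0°–67.2°] uniform, h=10: full span → s += 10 → s = 10.0000
seg 2 [67.2°–106.9°] dwell: s stays 10.0000
seg 3 [106.9°–153.8°] cycloidal, h=23: full span → s += 23 → s = 33.0000
seg 4 [153.8°–227.6°] simple-harmonic, h=-28: full span → s += -28 → s = 5.0000
seg 5 [227.6°–339.2°] uniform, h=17: θ=329.4° here. β=101.8, B=111.6. 17·101.8/111.6 = 15.5072 → s = 20.5072

20.5072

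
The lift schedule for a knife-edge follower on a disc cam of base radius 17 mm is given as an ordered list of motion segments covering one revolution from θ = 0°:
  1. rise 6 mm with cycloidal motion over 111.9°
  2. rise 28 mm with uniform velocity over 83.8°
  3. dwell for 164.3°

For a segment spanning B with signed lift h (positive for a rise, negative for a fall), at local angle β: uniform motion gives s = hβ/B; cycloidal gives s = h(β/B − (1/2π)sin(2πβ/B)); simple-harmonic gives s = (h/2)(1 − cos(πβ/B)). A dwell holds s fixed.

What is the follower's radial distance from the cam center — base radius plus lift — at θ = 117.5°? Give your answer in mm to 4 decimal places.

seg 1 [0°–111.9°] cycloidal, h=6: full span → s += 6 → s = 6.0000
seg 2 [111.9°–195.7°] uniform, h=28: θ=117.5° here. β=5.6, B=83.8. 28·5.6/83.8 = 1.8711 → s = 7.8711
radial distance = base radius + s = 17 + 7.8711 = 24.8711

24.8711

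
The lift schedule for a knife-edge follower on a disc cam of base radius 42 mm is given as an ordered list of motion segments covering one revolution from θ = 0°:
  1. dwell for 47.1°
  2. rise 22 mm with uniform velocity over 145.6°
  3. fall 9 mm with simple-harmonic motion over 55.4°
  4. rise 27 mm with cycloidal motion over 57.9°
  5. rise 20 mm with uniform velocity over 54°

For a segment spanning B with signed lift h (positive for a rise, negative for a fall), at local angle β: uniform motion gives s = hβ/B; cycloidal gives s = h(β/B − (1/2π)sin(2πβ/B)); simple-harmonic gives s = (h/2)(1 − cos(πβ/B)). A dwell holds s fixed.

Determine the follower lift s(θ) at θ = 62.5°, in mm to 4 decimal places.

seg 1 [0°–47.1°] dwell: s stays 0.0000
seg 2 [47.1°–192.7°] uniform, h=22: θ=62.5° here. β=15.4, B=145.6. 22·15.4/145.6 = 2.3269 → s = 2.3269

2.3269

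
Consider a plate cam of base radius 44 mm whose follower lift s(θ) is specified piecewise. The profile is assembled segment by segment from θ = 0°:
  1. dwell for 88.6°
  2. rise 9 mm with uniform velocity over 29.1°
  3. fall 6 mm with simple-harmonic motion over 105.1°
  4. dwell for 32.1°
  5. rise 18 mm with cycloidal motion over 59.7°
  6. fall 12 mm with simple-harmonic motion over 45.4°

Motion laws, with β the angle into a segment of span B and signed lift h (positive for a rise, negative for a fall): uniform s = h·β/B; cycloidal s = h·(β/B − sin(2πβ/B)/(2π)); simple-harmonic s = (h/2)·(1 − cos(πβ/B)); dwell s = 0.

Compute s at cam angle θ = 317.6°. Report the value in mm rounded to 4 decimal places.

seg 1 [0°–88.6°] dwell: s stays 0.0000
seg 2 [88.6°–117.7°] uniform, h=9: full span → s += 9 → s = 9.0000
seg 3 [117.7°–222.8°] simple-harmonic, h=-6: full span → s += -6 → s = 3.0000
seg 4 [222.8°–254.9°] dwell: s stays 3.0000
seg 5 [254.9°–314.6°] cycloidal, h=18: full span → s += 18 → s = 21.0000
seg 6 [314.6°–360°] simple-harmonic, h=-12: θ=317.6° here. β=3, B=45.4. -12/2·(1 − cos(π·0.0661)) = -0.1288 → s = 20.8712

20.8712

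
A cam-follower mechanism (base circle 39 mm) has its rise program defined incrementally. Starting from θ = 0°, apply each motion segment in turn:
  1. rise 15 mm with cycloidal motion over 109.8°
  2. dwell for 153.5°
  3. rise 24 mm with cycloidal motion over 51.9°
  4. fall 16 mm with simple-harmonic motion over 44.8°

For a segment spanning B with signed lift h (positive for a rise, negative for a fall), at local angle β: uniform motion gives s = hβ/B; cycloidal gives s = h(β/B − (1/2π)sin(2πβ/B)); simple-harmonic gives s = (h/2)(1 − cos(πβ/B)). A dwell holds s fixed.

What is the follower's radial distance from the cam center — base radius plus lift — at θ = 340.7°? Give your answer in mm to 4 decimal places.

seg 1 [0°–109.8°] cycloidal, h=15: full span → s += 15 → s = 15.0000
seg 2 [109.8°–263.3°] dwell: s stays 15.0000
seg 3 [263.3°–315.2°] cycloidal, h=24: full span → s += 24 → s = 39.0000
seg 4 [315.2°–360°] simple-harmonic, h=-16: θ=340.7° here. β=25.5, B=44.8. -16/2·(1 − cos(π·0.5692)) = -9.7254 → s = 29.2746
radial distance = base radius + s = 39 + 29.2746 = 68.2746

68.2746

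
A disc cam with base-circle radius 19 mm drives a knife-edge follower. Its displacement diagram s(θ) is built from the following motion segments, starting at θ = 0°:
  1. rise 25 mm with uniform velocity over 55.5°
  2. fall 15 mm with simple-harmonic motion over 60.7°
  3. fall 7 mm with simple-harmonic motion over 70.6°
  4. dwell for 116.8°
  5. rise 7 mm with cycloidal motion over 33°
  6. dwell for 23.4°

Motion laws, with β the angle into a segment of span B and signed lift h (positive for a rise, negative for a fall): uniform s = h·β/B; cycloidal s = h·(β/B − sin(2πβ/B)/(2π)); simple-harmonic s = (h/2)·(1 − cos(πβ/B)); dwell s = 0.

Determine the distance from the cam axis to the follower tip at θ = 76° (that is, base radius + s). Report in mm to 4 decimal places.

seg 1 [0°–55.5°] uniform, h=25: full span → s += 25 → s = 25.0000
seg 2 [55.5°–116.2°] simple-harmonic, h=-15: θ=76° here. β=20.5, B=60.7. -15/2·(1 − cos(π·0.3377)) = -3.8400 → s = 21.1600
radial distance = base radius + s = 19 + 21.1600 = 40.1600

40.1600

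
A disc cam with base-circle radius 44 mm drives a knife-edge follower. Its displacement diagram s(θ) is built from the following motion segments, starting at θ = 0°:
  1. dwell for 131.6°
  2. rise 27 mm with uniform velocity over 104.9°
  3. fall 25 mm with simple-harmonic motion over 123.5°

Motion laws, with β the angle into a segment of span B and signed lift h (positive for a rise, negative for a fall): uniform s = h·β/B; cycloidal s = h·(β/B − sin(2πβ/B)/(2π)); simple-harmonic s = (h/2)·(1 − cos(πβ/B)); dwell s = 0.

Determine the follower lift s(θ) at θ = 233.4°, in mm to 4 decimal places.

seg 1 [0°–131.6°] dwell: s stays 0.0000
seg 2 [131.6°–236.5°] uniform, h=27: θ=233.4° here. β=101.8, B=104.9. 27·101.8/104.9 = 26.2021 → s = 26.2021

26.2021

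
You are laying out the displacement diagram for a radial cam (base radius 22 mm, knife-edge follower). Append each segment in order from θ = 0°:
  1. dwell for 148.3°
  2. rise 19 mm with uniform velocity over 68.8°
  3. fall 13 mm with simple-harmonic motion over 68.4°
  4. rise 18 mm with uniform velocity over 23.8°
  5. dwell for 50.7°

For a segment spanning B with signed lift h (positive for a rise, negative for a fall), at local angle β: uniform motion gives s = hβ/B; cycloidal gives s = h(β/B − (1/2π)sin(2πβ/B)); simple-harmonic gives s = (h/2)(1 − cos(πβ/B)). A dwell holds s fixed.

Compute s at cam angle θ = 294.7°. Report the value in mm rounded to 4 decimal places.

seg 1 [0°–148.3°] dwell: s stays 0.0000
seg 2 [148.3°–217.1°] uniform, h=19: full span → s += 19 → s = 19.0000
seg 3 [217.1°–285.5°] simple-harmonic, h=-13: full span → s += -13 → s = 6.0000
seg 4 [285.5°–309.3°] uniform, h=18: θ=294.7° here. β=9.2, B=23.8. 18·9.2/23.8 = 6.9580 → s = 12.9580

12.9580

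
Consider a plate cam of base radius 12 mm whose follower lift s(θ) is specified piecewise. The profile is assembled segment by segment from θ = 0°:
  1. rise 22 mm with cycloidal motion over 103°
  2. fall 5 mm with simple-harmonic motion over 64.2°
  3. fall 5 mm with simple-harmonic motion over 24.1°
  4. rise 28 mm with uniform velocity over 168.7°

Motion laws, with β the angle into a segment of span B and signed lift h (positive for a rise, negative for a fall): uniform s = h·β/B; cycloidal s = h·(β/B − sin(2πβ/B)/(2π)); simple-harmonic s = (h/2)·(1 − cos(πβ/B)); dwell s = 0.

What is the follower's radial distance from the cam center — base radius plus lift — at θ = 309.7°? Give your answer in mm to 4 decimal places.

seg 1 [0°–103°] cycloidal, h=22: full span → s += 22 → s = 22.0000
seg 2 [103°–167.2°] simple-harmonic, h=-5: full span → s += -5 → s = 17.0000
seg 3 [167.2°–191.3°] simple-harmonic, h=-5: full span → s += -5 → s = 12.0000
seg 4 [191.3°–360°] uniform, h=28: θ=309.7° here. β=118.4, B=168.7. 28·118.4/168.7 = 19.6515 → s = 31.6515
radial distance = base radius + s = 12 + 31.6515 = 43.6515

43.6515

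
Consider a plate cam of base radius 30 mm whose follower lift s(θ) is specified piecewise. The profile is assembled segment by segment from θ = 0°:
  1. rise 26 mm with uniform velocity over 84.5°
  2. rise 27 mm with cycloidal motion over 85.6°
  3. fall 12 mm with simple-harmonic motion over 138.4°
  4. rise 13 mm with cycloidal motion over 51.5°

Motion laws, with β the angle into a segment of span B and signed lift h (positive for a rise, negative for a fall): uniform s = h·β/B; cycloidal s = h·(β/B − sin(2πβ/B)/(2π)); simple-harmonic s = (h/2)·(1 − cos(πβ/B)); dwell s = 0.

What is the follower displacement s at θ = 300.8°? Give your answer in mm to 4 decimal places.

seg 1 [0°–84.5°] uniform, h=26: full span → s += 26 → s = 26.0000
seg 2 [84.5°–170.1°] cycloidal, h=27: full span → s += 27 → s = 53.0000
seg 3 [170.1°–308.5°] simple-harmonic, h=-12: θ=300.8° here. β=130.7, B=138.4. -12/2·(1 − cos(π·0.9444)) = -11.9086 → s = 41.0914

41.0914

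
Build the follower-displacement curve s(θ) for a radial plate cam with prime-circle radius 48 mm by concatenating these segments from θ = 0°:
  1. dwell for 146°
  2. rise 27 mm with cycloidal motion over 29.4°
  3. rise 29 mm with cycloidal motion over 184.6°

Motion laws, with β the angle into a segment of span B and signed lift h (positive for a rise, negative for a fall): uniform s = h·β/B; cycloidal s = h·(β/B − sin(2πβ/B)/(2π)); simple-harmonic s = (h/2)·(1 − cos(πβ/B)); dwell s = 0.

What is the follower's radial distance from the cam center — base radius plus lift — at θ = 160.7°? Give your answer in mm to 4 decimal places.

seg 1 [0°–146°] dwell: s stays 0.0000
seg 2 [146°–175.4°] cycloidal, h=27: θ=160.7° here. β=14.7, B=29.4. 27·(0.5000 − sin(2π·0.5000)/(2π)) = 13.5000 → s = 13.5000
radial distance = base radius + s = 48 + 13.5000 = 61.5000

61.5000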